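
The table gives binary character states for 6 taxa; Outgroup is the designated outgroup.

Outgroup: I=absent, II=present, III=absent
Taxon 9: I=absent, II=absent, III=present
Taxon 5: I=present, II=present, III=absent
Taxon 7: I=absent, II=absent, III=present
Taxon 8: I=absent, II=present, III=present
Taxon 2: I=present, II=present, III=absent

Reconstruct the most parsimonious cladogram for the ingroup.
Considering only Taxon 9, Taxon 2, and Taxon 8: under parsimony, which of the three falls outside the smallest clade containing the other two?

Character polarity is set by the outgroup: the derived state is whichever differs from the outgroup's state, so for II the derived state is 'absent', and for the remaining characters it is 'present'.
I: derived state 'present' in Taxon 2 and Taxon 5 only — synapomorphy for {Taxon 2, Taxon 5}.
II (derived state 'absent') is shared by Taxon 7 and Taxon 9 — a synapomorphy uniting that clade.
Only Taxon 7, Taxon 8, and Taxon 9 show the derived state 'present' for III, supporting them as a clade.
Most parsimonious ingroup topology: (((Taxon 9,Taxon 7),Taxon 8),(Taxon 5,Taxon 2)).
Taxon 9 and Taxon 8 share a more recent common ancestor with each other than either does with Taxon 2, so Taxon 2 is the least closely related of the three.

Taxon 2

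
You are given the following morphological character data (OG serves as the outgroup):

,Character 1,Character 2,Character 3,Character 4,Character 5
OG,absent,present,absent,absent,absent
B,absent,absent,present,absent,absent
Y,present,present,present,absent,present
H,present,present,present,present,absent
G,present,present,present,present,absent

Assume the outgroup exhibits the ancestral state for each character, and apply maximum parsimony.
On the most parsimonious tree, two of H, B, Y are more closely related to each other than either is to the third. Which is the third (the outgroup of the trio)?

B

Character polarity is set by the outgroup: the derived state is whichever differs from the outgroup's state, so for Character 2 the derived state is 'absent', and for the remaining characters it is 'present'.
Only G, H, and Y show the derived state 'present' for Character 1, supporting them as a clade.
Character 2 (derived state 'absent') is unique to B (autapomorphy; uninformative for grouping).
All ingroup taxa share the derived state 'present' for Character 3; it defines the ingroup but does not resolve relationships within it.
Only G and H show the derived state 'present' for Character 4, supporting them as a clade.
Character 5: derived state 'present' in Y only — an autapomorphy, so it tells us nothing about relationships among taxa.
Most parsimonious ingroup topology: (B,(Y,(H,G))).
Y and H share a more recent common ancestor with each other than either does with B, so B is the least closely related of the three.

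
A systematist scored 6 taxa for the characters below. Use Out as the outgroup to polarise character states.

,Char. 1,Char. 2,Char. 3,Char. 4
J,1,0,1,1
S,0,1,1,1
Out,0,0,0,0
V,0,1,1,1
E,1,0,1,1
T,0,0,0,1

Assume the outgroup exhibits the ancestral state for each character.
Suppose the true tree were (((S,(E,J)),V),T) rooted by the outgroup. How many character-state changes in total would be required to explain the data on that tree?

5

Map each character onto (((S,(E,J)),V),T) (rooted by Out) and count the minimum state changes it requires (Fitch parsimony):
Char. 1: 1; Char. 2: 2; Char. 3: 1; Char. 4: 1.
Total tree length = 5.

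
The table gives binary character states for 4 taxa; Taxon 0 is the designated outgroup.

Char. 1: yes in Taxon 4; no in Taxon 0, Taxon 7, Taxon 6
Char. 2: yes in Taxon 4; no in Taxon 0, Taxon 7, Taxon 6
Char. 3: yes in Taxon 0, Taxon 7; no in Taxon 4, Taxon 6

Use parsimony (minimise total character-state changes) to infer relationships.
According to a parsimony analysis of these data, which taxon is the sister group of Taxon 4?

Taxon 6

Character polarity is set by the outgroup: the derived state is whichever differs from the outgroup's state, so for Char. 3 the derived state is 'no', and for the remaining characters it is 'yes'.
Char. 1: derived state 'yes' in Taxon 4 only — an autapomorphy, so it tells us nothing about relationships among taxa.
Char. 2 (derived state 'yes') is unique to Taxon 4 (autapomorphy; uninformative for grouping).
Char. 3: derived state 'no' in Taxon 4 and Taxon 6 only — synapomorphy for {Taxon 4, Taxon 6}.
Most parsimonious ingroup topology: ((Taxon 4,Taxon 6),Taxon 7).
Taxon 4 and Taxon 6 form a cherry on this tree, so they are sister taxa.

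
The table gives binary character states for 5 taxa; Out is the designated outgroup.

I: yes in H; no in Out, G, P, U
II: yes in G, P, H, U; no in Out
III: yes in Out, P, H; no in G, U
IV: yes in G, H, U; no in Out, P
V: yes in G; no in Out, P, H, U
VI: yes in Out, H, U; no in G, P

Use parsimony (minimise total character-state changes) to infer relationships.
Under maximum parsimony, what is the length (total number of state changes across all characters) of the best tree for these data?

7

Character polarity is set by the outgroup: the derived state is whichever differs from the outgroup's state, so for III, VI the derived state is 'no', and for the remaining characters it is 'yes'.
I: derived state 'yes' in H only — an autapomorphy, so it tells us nothing about relationships among taxa.
All ingroup taxa share the derived state 'yes' for II; it defines the ingroup but does not resolve relationships within it.
Only G and U show the derived state 'no' for III, supporting them as a clade.
IV (derived state 'yes') is shared by G, H, and U — a synapomorphy uniting that clade.
V (derived state 'yes') is unique to G (autapomorphy; uninformative for grouping).
VI groups G and P, which is incompatible with the clades supported by the remaining characters; treating it as convergent (homoplasy) costs fewer steps than any alternative tree.
Most parsimonious ingroup topology: (((G,U),H),P).
Changes per character on this tree: I: 1; II: 1; III: 1; IV: 1; V: 1; VI: 2.
Total = 7.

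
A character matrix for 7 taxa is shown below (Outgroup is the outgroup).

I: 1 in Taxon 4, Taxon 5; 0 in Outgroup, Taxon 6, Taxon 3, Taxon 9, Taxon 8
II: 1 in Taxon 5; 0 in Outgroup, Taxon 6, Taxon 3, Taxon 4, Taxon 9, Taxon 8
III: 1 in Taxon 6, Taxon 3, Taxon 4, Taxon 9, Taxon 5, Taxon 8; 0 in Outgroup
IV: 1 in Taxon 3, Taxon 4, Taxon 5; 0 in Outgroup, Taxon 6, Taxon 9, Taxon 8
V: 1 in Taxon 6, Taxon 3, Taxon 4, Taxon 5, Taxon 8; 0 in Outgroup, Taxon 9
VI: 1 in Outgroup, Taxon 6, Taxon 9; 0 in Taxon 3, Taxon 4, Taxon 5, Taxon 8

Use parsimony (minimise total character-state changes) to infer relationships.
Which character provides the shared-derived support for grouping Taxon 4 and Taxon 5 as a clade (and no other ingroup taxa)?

I

Character polarity is set by the outgroup: the derived state is whichever differs from the outgroup's state, so for VI the derived state is '0', and for the remaining characters it is '1'.
I: derived state '1' in Taxon 4 and Taxon 5 only — synapomorphy for {Taxon 4, Taxon 5}.
II (derived state '1') is unique to Taxon 5 (autapomorphy; uninformative for grouping).
All ingroup taxa share the derived state '1' for III; it defines the ingroup but does not resolve relationships within it.
IV (derived state '1') is shared by Taxon 3, Taxon 4, and Taxon 5 — a synapomorphy uniting that clade.
V: derived state '1' in Taxon 3, Taxon 4, Taxon 5, Taxon 6, and Taxon 8 only — synapomorphy for {Taxon 3, Taxon 4, Taxon 5, Taxon 6, Taxon 8}.
VI: derived state '0' in Taxon 3, Taxon 4, Taxon 5, and Taxon 8 only — synapomorphy for {Taxon 3, Taxon 4, Taxon 5, Taxon 8}.
Most parsimonious ingroup topology: ((Taxon 6,((Taxon 3,(Taxon 4,Taxon 5)),Taxon 8)),Taxon 9).
The clade {Taxon 4, Taxon 5} is supported by I: its derived state '1' occurs in exactly those taxa and in no other taxon (including the outgroup).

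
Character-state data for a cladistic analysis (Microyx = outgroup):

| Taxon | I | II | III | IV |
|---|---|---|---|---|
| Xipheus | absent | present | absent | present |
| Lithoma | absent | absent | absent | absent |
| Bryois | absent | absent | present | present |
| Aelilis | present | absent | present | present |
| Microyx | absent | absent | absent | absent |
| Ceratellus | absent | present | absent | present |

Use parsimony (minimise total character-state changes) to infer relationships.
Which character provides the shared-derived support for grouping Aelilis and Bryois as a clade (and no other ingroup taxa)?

The outgroup has state 'absent' for every character, so 'present' is the derived state throughout.
I: derived state 'present' in Aelilis only — an autapomorphy, so it tells us nothing about relationships among taxa.
II (derived state 'present') is shared by Ceratellus and Xipheus — a synapomorphy uniting that clade.
III: derived state 'present' in Aelilis and Bryois only — synapomorphy for {Aelilis, Bryois}.
IV (derived state 'present') is shared by Aelilis, Bryois, Ceratellus, and Xipheus — a synapomorphy uniting that clade.
Most parsimonious ingroup topology: (Lithoma,((Aelilis,Bryois),(Ceratellus,Xipheus))).
The clade {Aelilis, Bryois} is supported by III: its derived state 'present' occurs in exactly those taxa and in no other taxon (including the outgroup).

III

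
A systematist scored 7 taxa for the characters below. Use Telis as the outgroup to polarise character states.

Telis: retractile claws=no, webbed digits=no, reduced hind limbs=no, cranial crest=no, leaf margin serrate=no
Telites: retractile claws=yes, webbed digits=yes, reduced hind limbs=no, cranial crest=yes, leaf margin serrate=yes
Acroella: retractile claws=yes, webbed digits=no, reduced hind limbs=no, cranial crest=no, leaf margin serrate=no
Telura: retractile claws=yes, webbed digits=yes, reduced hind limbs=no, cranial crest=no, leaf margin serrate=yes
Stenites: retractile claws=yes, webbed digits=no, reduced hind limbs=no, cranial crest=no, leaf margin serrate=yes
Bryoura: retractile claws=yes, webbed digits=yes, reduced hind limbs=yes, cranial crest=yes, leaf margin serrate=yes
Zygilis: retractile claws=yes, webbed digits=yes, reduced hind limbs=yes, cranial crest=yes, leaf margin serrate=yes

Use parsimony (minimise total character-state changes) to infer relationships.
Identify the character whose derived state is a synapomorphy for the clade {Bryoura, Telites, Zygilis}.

The outgroup has state 'no' for every character, so 'yes' is the derived state throughout.
retractile claws (derived state 'yes') is shared by all ingroup taxa — unites the whole ingroup.
webbed digits (derived state 'yes') is shared by Bryoura, Telites, Telura, and Zygilis — a synapomorphy uniting that clade.
reduced hind limbs: derived state 'yes' in Bryoura and Zygilis only — synapomorphy for {Bryoura, Zygilis}.
cranial crest: derived state 'yes' in Bryoura, Telites, and Zygilis only — synapomorphy for {Bryoura, Telites, Zygilis}.
leaf margin serrate: derived state 'yes' in Bryoura, Stenites, Telites, Telura, and Zygilis only — synapomorphy for {Bryoura, Stenites, Telites, Telura, Zygilis}.
Most parsimonious ingroup topology: ((((Telites,(Bryoura,Zygilis)),Telura),Stenites),Acroella).
The clade {Bryoura, Telites, Zygilis} is supported by cranial crest: its derived state 'yes' occurs in exactly those taxa and in no other taxon (including the outgroup).

cranial crest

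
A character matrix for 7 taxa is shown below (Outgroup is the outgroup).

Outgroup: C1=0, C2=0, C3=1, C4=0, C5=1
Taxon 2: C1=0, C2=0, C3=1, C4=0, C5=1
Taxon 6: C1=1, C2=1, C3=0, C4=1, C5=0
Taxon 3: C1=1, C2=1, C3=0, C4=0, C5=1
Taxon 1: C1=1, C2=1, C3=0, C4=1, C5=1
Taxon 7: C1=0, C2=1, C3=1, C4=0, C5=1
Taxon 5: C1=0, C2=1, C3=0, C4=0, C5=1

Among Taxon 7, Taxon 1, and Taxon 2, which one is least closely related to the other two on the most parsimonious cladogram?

Taxon 2

Character polarity is set by the outgroup: the derived state is whichever differs from the outgroup's state, so for C3, C5 the derived state is '0', and for the remaining characters it is '1'.
Only Taxon 1, Taxon 3, and Taxon 6 show the derived state '1' for C1, supporting them as a clade.
C2 (derived state '1') is shared by Taxon 1, Taxon 3, Taxon 5, Taxon 6, and Taxon 7 — a synapomorphy uniting that clade.
C3 (derived state '0') is shared by Taxon 1, Taxon 3, Taxon 5, and Taxon 6 — a synapomorphy uniting that clade.
C4 (derived state '1') is shared by Taxon 1 and Taxon 6 — a synapomorphy uniting that clade.
C5 (derived state '0') is unique to Taxon 6 (autapomorphy; uninformative for grouping).
Most parsimonious ingroup topology: (Taxon 2,((((Taxon 6,Taxon 1),Taxon 3),Taxon 5),Taxon 7)).
Taxon 7 and Taxon 1 share a more recent common ancestor with each other than either does with Taxon 2, so Taxon 2 is the least closely related of the three.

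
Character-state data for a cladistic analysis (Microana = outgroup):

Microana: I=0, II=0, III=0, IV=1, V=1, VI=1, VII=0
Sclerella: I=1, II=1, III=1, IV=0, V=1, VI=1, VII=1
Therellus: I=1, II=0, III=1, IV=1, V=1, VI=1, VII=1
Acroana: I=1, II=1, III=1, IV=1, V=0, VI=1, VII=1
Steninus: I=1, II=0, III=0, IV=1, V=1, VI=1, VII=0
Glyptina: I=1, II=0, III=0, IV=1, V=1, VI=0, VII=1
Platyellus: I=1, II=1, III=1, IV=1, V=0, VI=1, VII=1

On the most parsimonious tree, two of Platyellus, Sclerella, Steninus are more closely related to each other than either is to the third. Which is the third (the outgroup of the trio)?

Character polarity is set by the outgroup: the derived state is whichever differs from the outgroup's state, so for IV, V, VI the derived state is '0', and for the remaining characters it is '1'.
All ingroup taxa share the derived state '1' for I; it defines the ingroup but does not resolve relationships within it.
II (derived state '1') is shared by Acroana, Platyellus, and Sclerella — a synapomorphy uniting that clade.
III (derived state '1') is shared by Acroana, Platyellus, Sclerella, and Therellus — a synapomorphy uniting that clade.
IV: derived state '0' in Sclerella only — an autapomorphy, so it tells us nothing about relationships among taxa.
V: derived state '0' in Acroana and Platyellus only — synapomorphy for {Acroana, Platyellus}.
VI (derived state '0') is unique to Glyptina (autapomorphy; uninformative for grouping).
VII: derived state '1' in Acroana, Glyptina, Platyellus, Sclerella, and Therellus only — synapomorphy for {Acroana, Glyptina, Platyellus, Sclerella, Therellus}.
Most parsimonious ingroup topology: ((((Sclerella,(Acroana,Platyellus)),Therellus),Glyptina),Steninus).
Platyellus and Sclerella share a more recent common ancestor with each other than either does with Steninus, so Steninus is the least closely related of the three.

Steninus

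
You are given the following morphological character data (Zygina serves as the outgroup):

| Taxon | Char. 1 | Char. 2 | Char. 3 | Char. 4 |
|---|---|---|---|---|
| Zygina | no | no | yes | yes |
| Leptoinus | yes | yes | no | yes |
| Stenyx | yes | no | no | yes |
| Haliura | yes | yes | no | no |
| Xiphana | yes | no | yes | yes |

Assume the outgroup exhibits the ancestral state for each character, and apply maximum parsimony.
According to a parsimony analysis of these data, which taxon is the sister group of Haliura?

Character polarity is set by the outgroup: the derived state is whichever differs from the outgroup's state, so for Char. 3, Char. 4 the derived state is 'no', and for the remaining characters it is 'yes'.
Char. 1 (derived state 'yes') is shared by all ingroup taxa — unites the whole ingroup.
Only Haliura and Leptoinus show the derived state 'yes' for Char. 2, supporting them as a clade.
Char. 3: derived state 'no' in Haliura, Leptoinus, and Stenyx only — synapomorphy for {Haliura, Leptoinus, Stenyx}.
Char. 4: derived state 'no' in Haliura only — an autapomorphy, so it tells us nothing about relationships among taxa.
Most parsimonious ingroup topology: (((Leptoinus,Haliura),Stenyx),Xiphana).
Haliura and Leptoinus form a cherry on this tree, so they are sister taxa.

Leptoinus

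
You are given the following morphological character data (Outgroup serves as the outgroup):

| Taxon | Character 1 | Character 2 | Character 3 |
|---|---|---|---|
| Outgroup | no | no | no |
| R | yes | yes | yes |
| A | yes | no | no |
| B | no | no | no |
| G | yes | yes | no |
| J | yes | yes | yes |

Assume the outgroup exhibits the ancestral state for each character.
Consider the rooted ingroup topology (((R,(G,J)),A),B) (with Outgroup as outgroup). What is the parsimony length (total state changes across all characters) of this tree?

Map each character onto (((R,(G,J)),A),B) (rooted by Outgroup) and count the minimum state changes it requires (Fitch parsimony):
Character 1: 1; Character 2: 1; Character 3: 2.
Total tree length = 4.

4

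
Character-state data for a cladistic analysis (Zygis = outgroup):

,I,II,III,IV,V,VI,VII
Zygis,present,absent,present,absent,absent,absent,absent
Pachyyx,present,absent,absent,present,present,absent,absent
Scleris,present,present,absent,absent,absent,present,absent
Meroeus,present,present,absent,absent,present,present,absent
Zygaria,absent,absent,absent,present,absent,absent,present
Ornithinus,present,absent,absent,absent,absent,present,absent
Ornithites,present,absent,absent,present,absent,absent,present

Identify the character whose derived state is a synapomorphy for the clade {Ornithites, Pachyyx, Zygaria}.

Character polarity is set by the outgroup: the derived state is whichever differs from the outgroup's state, so for I, III the derived state is 'absent', and for the remaining characters it is 'present'.
I (derived state 'absent') is unique to Zygaria (autapomorphy; uninformative for grouping).
Only Meroeus and Scleris show the derived state 'present' for II, supporting them as a clade.
All ingroup taxa share the derived state 'absent' for III; it defines the ingroup but does not resolve relationships within it.
Only Ornithites, Pachyyx, and Zygaria show the derived state 'present' for IV, supporting them as a clade.
V groups Meroeus and Pachyyx, which is incompatible with the clades supported by the remaining characters; treating it as convergent (homoplasy) costs fewer steps than any alternative tree.
Only Meroeus, Ornithinus, and Scleris show the derived state 'present' for VI, supporting them as a clade.
VII (derived state 'present') is shared by Ornithites and Zygaria — a synapomorphy uniting that clade.
Most parsimonious ingroup topology: ((Pachyyx,(Zygaria,Ornithites)),((Scleris,Meroeus),Ornithinus)).
The clade {Ornithites, Pachyyx, Zygaria} is supported by IV: its derived state 'present' occurs in exactly those taxa and in no other taxon (including the outgroup).

IV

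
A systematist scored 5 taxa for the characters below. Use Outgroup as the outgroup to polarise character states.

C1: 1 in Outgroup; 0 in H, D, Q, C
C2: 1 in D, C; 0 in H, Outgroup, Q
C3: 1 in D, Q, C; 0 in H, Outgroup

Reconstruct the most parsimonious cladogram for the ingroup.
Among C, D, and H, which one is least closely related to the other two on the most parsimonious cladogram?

Character polarity is set by the outgroup: the derived state is whichever differs from the outgroup's state, so for C1 the derived state is '0', and for the remaining characters it is '1'.
C1 (derived state '0') is shared by all ingroup taxa — unites the whole ingroup.
C2 (derived state '1') is shared by C and D — a synapomorphy uniting that clade.
Only C, D, and Q show the derived state '1' for C3, supporting them as a clade.
Most parsimonious ingroup topology: (((D,C),Q),H).
C and D share a more recent common ancestor with each other than either does with H, so H is the least closely related of the three.

H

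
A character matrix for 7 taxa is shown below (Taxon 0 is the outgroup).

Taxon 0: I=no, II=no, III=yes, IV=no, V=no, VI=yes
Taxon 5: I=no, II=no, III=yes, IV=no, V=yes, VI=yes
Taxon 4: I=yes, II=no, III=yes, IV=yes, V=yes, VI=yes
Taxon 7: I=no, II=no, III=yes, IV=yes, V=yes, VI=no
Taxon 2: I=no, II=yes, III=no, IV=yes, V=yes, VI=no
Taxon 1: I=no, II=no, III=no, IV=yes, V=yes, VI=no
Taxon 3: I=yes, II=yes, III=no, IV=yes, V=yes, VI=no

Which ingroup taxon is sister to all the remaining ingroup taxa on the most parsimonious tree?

Character polarity is set by the outgroup: the derived state is whichever differs from the outgroup's state, so for III, VI the derived state is 'no', and for the remaining characters it is 'yes'.
I groups Taxon 3 and Taxon 4, which is incompatible with the clades supported by the remaining characters; treating it as convergent (homoplasy) costs fewer steps than any alternative tree.
Only Taxon 2 and Taxon 3 show the derived state 'yes' for II, supporting them as a clade.
Only Taxon 1, Taxon 2, and Taxon 3 show the derived state 'no' for III, supporting them as a clade.
IV: derived state 'yes' in Taxon 1, Taxon 2, Taxon 3, Taxon 4, and Taxon 7 only — synapomorphy for {Taxon 1, Taxon 2, Taxon 3, Taxon 4, Taxon 7}.
All ingroup taxa share the derived state 'yes' for V; it defines the ingroup but does not resolve relationships within it.
VI (derived state 'no') is shared by Taxon 1, Taxon 2, Taxon 3, and Taxon 7 — a synapomorphy uniting that clade.
Most parsimonious ingroup topology: (Taxon 5,(Taxon 4,(Taxon 7,((Taxon 2,Taxon 3),Taxon 1)))).
Taxon 5 is sister to the clade containing all other ingroup taxa, so it is the earliest-diverging (most basal) ingroup lineage.

Taxon 5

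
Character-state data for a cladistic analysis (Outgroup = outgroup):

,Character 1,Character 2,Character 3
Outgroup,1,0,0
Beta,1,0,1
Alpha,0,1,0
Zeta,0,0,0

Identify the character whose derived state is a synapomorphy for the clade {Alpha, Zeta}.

Character 1

Character polarity is set by the outgroup: the derived state is whichever differs from the outgroup's state, so for Character 1 the derived state is '0', and for the remaining characters it is '1'.
Character 1: derived state '0' in Alpha and Zeta only — synapomorphy for {Alpha, Zeta}.
Character 2: derived state '1' in Alpha only — an autapomorphy, so it tells us nothing about relationships among taxa.
Character 3: derived state '1' in Beta only — an autapomorphy, so it tells us nothing about relationships among taxa.
Most parsimonious ingroup topology: (Beta,(Alpha,Zeta)).
The clade {Alpha, Zeta} is supported by Character 1: its derived state '0' occurs in exactly those taxa and in no other taxon (including the outgroup).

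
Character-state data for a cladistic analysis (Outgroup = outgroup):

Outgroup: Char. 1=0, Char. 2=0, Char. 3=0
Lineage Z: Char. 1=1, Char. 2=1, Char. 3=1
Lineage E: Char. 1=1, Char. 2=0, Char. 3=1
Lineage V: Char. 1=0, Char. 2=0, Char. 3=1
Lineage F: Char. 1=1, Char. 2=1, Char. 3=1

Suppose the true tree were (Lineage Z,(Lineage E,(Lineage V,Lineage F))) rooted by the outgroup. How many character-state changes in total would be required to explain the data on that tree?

5

Map each character onto (Lineage Z,(Lineage E,(Lineage V,Lineage F))) (rooted by Outgroup) and count the minimum state changes it requires (Fitch parsimony):
Char. 1: 2; Char. 2: 2; Char. 3: 1.
Total tree length = 5.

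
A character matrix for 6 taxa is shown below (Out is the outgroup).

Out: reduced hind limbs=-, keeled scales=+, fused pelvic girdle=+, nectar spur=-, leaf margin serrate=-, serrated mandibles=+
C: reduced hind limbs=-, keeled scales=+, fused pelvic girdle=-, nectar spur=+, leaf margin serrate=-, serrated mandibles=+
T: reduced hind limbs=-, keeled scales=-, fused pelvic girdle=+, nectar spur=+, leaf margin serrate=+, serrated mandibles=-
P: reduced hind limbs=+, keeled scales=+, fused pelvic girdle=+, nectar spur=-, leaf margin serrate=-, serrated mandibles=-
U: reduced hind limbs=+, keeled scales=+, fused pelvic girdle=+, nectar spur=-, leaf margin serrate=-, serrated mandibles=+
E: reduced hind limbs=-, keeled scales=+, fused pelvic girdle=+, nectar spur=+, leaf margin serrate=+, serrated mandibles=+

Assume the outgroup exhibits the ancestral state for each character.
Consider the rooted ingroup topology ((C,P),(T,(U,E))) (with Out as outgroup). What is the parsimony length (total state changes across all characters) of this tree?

Map each character onto ((C,P),(T,(U,E))) (rooted by Out) and count the minimum state changes it requires (Fitch parsimony):
reduced hind limbs: 2; keeled scales: 1; fused pelvic girdle: 1; nectar spur: 3; leaf margin serrate: 2; serrated mandibles: 2.
Total tree length = 11.

11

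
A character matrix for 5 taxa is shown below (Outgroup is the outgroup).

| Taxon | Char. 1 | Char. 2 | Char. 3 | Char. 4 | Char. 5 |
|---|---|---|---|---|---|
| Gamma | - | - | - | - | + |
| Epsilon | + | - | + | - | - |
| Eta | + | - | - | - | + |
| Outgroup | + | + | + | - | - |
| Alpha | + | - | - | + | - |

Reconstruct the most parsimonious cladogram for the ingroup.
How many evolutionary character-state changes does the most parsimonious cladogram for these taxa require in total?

Character polarity is set by the outgroup: the derived state is whichever differs from the outgroup's state, so for Char. 1, Char. 2, Char. 3 the derived state is '-', and for the remaining characters it is '+'.
Char. 1: derived state '-' in Gamma only — an autapomorphy, so it tells us nothing about relationships among taxa.
All ingroup taxa share the derived state '-' for Char. 2; it defines the ingroup but does not resolve relationships within it.
Only Alpha, Eta, and Gamma show the derived state '-' for Char. 3, supporting them as a clade.
Char. 4: derived state '+' in Alpha only — an autapomorphy, so it tells us nothing about relationships among taxa.
Char. 5: derived state '+' in Eta and Gamma only — synapomorphy for {Eta, Gamma}.
Most parsimonious ingroup topology: (((Gamma,Eta),Alpha),Epsilon).
Changes per character on this tree: Char. 1: 1; Char. 2: 1; Char. 3: 1; Char. 4: 1; Char. 5: 1.
Total = 5.

5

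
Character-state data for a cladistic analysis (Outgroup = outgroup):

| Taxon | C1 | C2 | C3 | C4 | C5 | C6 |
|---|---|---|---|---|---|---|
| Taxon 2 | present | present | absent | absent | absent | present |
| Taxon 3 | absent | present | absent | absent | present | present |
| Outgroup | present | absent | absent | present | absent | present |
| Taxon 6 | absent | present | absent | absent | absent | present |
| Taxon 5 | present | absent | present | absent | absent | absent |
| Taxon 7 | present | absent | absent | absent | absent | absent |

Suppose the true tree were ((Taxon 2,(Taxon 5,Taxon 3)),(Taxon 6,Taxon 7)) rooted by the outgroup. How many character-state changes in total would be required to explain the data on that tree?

Map each character onto ((Taxon 2,(Taxon 5,Taxon 3)),(Taxon 6,Taxon 7)) (rooted by Outgroup) and count the minimum state changes it requires (Fitch parsimony):
C1: 2; C2: 3; C3: 1; C4: 1; C5: 1; C6: 2.
Total tree length = 10.

10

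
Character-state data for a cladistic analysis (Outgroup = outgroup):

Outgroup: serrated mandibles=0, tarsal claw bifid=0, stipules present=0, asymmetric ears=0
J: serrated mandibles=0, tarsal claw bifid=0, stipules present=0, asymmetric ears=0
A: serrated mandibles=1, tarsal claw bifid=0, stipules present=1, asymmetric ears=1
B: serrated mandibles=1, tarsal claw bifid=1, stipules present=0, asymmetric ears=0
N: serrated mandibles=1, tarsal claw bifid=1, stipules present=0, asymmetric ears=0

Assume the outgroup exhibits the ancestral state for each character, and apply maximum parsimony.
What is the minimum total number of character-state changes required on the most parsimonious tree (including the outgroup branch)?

The outgroup has state '0' for every character, so '1' is the derived state throughout.
serrated mandibles (derived state '1') is shared by A, B, and N — a synapomorphy uniting that clade.
tarsal claw bifid: derived state '1' in B and N only — synapomorphy for {B, N}.
stipules present (derived state '1') is unique to A (autapomorphy; uninformative for grouping).
asymmetric ears (derived state '1') is unique to A (autapomorphy; uninformative for grouping).
Most parsimonious ingroup topology: (J,(A,(B,N))).
Changes per character on this tree: serrated mandibles: 1; tarsal claw bifid: 1; stipules present: 1; asymmetric ears: 1.
Total = 4.

4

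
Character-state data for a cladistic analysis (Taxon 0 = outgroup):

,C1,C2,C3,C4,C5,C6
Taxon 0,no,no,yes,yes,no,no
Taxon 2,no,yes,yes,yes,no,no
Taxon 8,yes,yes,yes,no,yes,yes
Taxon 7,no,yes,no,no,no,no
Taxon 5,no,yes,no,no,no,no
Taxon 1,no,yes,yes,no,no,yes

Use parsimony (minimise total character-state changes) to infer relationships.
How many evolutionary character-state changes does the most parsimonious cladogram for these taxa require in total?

Character polarity is set by the outgroup: the derived state is whichever differs from the outgroup's state, so for C3, C4 the derived state is 'no', and for the remaining characters it is 'yes'.
C1: derived state 'yes' in Taxon 8 only — an autapomorphy, so it tells us nothing about relationships among taxa.
All ingroup taxa share the derived state 'yes' for C2; it defines the ingroup but does not resolve relationships within it.
Only Taxon 5 and Taxon 7 show the derived state 'no' for C3, supporting them as a clade.
C4 (derived state 'no') is shared by Taxon 1, Taxon 5, Taxon 7, and Taxon 8 — a synapomorphy uniting that clade.
C5 (derived state 'yes') is unique to Taxon 8 (autapomorphy; uninformative for grouping).
C6: derived state 'yes' in Taxon 1 and Taxon 8 only — synapomorphy for {Taxon 1, Taxon 8}.
Most parsimonious ingroup topology: (Taxon 2,((Taxon 8,Taxon 1),(Taxon 7,Taxon 5))).
Changes per character on this tree: C1: 1; C2: 1; C3: 1; C4: 1; C5: 1; C6: 1.
Total = 6.

6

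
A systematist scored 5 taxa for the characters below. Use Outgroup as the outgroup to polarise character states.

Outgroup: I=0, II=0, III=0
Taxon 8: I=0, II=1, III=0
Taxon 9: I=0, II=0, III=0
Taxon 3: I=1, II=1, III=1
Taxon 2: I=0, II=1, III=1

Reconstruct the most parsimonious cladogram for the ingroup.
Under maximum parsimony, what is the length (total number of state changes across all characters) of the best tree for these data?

The outgroup has state '0' for every character, so '1' is the derived state throughout.
I (derived state '1') is unique to Taxon 3 (autapomorphy; uninformative for grouping).
II: derived state '1' in Taxon 2, Taxon 3, and Taxon 8 only — synapomorphy for {Taxon 2, Taxon 3, Taxon 8}.
III: derived state '1' in Taxon 2 and Taxon 3 only — synapomorphy for {Taxon 2, Taxon 3}.
Most parsimonious ingroup topology: ((Taxon 8,(Taxon 3,Taxon 2)),Taxon 9).
Changes per character on this tree: I: 1; II: 1; III: 1.
Total = 3.

3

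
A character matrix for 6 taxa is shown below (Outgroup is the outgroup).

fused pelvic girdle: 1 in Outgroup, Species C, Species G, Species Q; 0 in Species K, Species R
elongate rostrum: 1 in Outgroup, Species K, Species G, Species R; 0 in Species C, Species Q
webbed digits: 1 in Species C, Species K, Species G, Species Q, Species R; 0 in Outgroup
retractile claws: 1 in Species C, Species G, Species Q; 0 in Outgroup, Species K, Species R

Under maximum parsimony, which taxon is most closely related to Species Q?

Character polarity is set by the outgroup: the derived state is whichever differs from the outgroup's state, so for fused pelvic girdle, elongate rostrum the derived state is '0', and for the remaining characters it is '1'.
fused pelvic girdle (derived state '0') is shared by Species K and Species R — a synapomorphy uniting that clade.
elongate rostrum (derived state '0') is shared by Species C and Species Q — a synapomorphy uniting that clade.
webbed digits (derived state '1') is shared by all ingroup taxa — unites the whole ingroup.
Only Species C, Species G, and Species Q show the derived state '1' for retractile claws, supporting them as a clade.
Most parsimonious ingroup topology: (((Species C,Species Q),Species G),(Species K,Species R)).
Species Q and Species C form a cherry on this tree, so they are sister taxa.

Species C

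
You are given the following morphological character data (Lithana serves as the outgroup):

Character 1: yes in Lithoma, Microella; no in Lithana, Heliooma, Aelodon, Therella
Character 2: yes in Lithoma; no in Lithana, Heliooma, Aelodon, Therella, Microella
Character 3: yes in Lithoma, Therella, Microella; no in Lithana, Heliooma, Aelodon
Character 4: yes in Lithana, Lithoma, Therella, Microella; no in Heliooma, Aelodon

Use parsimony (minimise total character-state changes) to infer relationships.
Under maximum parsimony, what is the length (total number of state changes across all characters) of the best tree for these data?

4

Character polarity is set by the outgroup: the derived state is whichever differs from the outgroup's state, so for Character 4 the derived state is 'no', and for the remaining characters it is 'yes'.
Only Lithoma and Microella show the derived state 'yes' for Character 1, supporting them as a clade.
Character 2 (derived state 'yes') is unique to Lithoma (autapomorphy; uninformative for grouping).
Only Lithoma, Microella, and Therella show the derived state 'yes' for Character 3, supporting them as a clade.
Only Aelodon and Heliooma show the derived state 'no' for Character 4, supporting them as a clade.
Most parsimonious ingroup topology: ((Heliooma,Aelodon),((Lithoma,Microella),Therella)).
Changes per character on this tree: Character 1: 1; Character 2: 1; Character 3: 1; Character 4: 1.
Total = 4.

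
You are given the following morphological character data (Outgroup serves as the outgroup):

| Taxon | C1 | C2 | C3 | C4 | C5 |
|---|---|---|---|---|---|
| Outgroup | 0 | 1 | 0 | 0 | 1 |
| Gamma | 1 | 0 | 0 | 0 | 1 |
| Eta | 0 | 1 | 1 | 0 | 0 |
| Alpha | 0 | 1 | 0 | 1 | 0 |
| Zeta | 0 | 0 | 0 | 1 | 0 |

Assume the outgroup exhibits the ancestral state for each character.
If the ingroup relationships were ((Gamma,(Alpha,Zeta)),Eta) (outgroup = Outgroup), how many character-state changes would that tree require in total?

7

Map each character onto ((Gamma,(Alpha,Zeta)),Eta) (rooted by Outgroup) and count the minimum state changes it requires (Fitch parsimony):
C1: 1; C2: 2; C3: 1; C4: 1; C5: 2.
Total tree length = 7.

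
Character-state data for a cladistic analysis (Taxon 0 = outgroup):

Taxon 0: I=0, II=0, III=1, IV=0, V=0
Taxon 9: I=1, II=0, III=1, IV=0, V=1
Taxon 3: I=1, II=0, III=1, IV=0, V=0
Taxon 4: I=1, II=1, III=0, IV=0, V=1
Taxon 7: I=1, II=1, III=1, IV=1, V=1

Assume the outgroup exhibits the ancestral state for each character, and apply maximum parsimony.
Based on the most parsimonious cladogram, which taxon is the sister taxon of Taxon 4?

Character polarity is set by the outgroup: the derived state is whichever differs from the outgroup's state, so for III the derived state is '0', and for the remaining characters it is '1'.
All ingroup taxa share the derived state '1' for I; it defines the ingroup but does not resolve relationships within it.
II: derived state '1' in Taxon 4 and Taxon 7 only — synapomorphy for {Taxon 4, Taxon 7}.
III: derived state '0' in Taxon 4 only — an autapomorphy, so it tells us nothing about relationships among taxa.
IV (derived state '1') is unique to Taxon 7 (autapomorphy; uninformative for grouping).
Only Taxon 4, Taxon 7, and Taxon 9 show the derived state '1' for V, supporting them as a clade.
Most parsimonious ingroup topology: ((Taxon 9,(Taxon 4,Taxon 7)),Taxon 3).
Taxon 4 and Taxon 7 form a cherry on this tree, so they are sister taxa.

Taxon 7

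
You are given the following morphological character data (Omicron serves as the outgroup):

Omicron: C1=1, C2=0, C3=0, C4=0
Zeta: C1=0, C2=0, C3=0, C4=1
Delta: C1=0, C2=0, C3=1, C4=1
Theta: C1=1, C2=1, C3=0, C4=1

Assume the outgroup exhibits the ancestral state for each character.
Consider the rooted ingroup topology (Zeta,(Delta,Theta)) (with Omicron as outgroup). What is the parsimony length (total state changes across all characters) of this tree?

5

Map each character onto (Zeta,(Delta,Theta)) (rooted by Omicron) and count the minimum state changes it requires (Fitch parsimony):
C1: 2; C2: 1; C3: 1; C4: 1.
Total tree length = 5.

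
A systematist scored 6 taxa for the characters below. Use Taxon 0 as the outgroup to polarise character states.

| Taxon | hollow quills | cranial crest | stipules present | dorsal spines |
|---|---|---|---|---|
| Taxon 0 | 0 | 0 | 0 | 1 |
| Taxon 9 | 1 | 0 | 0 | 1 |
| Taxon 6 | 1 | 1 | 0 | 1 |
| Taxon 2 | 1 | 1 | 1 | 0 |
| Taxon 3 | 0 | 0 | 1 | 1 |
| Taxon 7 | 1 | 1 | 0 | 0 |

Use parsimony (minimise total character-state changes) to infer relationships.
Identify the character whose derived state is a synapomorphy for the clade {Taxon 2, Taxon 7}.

dorsal spines

Character polarity is set by the outgroup: the derived state is whichever differs from the outgroup's state, so for dorsal spines the derived state is '0', and for the remaining characters it is '1'.
Only Taxon 2, Taxon 6, Taxon 7, and Taxon 9 show the derived state '1' for hollow quills, supporting them as a clade.
cranial crest: derived state '1' in Taxon 2, Taxon 6, and Taxon 7 only — synapomorphy for {Taxon 2, Taxon 6, Taxon 7}.
stipules present (state '1') occurs in Taxon 2 and Taxon 3 but conflicts with the nesting implied by the other characters — most parsimoniously interpreted as homoplasy.
dorsal spines (derived state '0') is shared by Taxon 2 and Taxon 7 — a synapomorphy uniting that clade.
Most parsimonious ingroup topology: ((Taxon 9,((Taxon 2,Taxon 7),Taxon 6)),Taxon 3).
The clade {Taxon 2, Taxon 7} is supported by dorsal spines: its derived state '0' occurs in exactly those taxa and in no other taxon (including the outgroup).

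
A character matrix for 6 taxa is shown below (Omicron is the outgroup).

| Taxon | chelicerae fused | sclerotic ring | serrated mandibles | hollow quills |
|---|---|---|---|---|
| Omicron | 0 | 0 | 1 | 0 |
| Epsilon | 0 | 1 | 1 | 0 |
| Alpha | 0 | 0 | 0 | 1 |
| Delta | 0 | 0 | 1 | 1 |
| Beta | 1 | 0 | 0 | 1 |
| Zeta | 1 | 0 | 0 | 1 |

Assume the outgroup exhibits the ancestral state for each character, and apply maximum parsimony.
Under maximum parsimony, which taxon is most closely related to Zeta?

Character polarity is set by the outgroup: the derived state is whichever differs from the outgroup's state, so for serrated mandibles the derived state is '0', and for the remaining characters it is '1'.
chelicerae fused: derived state '1' in Beta and Zeta only — synapomorphy for {Beta, Zeta}.
sclerotic ring (derived state '1') is unique to Epsilon (autapomorphy; uninformative for grouping).
Only Alpha, Beta, and Zeta show the derived state '0' for serrated mandibles, supporting them as a clade.
hollow quills (derived state '1') is shared by Alpha, Beta, Delta, and Zeta — a synapomorphy uniting that clade.
Most parsimonious ingroup topology: (Epsilon,((Alpha,(Beta,Zeta)),Delta)).
Zeta and Beta form a cherry on this tree, so they are sister taxa.

Beta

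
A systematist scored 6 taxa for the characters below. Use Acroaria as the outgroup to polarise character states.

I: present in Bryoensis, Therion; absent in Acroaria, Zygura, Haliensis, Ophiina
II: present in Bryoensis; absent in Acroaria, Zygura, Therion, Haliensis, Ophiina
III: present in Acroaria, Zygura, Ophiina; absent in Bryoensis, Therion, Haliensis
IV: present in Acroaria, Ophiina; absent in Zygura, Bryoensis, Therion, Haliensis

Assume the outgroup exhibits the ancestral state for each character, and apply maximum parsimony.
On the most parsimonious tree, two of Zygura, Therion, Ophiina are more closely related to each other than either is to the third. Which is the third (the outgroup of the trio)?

Ophiina

Character polarity is set by the outgroup: the derived state is whichever differs from the outgroup's state, so for III, IV the derived state is 'absent', and for the remaining characters it is 'present'.
I: derived state 'present' in Bryoensis and Therion only — synapomorphy for {Bryoensis, Therion}.
II (derived state 'present') is unique to Bryoensis (autapomorphy; uninformative for grouping).
III (derived state 'absent') is shared by Bryoensis, Haliensis, and Therion — a synapomorphy uniting that clade.
IV (derived state 'absent') is shared by Bryoensis, Haliensis, Therion, and Zygura — a synapomorphy uniting that clade.
Most parsimonious ingroup topology: ((Zygura,((Bryoensis,Therion),Haliensis)),Ophiina).
Zygura and Therion share a more recent common ancestor with each other than either does with Ophiina, so Ophiina is the least closely related of the three.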